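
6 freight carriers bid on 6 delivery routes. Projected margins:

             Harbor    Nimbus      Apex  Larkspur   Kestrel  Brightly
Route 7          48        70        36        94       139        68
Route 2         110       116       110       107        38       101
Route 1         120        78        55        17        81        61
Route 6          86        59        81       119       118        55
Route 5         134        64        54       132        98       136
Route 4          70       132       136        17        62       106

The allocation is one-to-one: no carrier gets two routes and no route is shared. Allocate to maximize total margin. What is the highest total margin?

Max total: $766k

Treat this as an assignment problem: match each carrier to one route.
Optimal: Harbor→Route 1 ($120k), Nimbus→Route 2 ($116k), Apex→Route 4 ($136k), Larkspur→Route 6 ($119k), Kestrel→Route 7 ($139k), Brightly→Route 5 ($136k) — total 120+116+136+119+139+136 = $766k.
Row-greedy (each carrier in turn takes its best remaining route) gives $695k, worse by 71.
Next-best assignment: Harbor→Route 1, Nimbus→Route 4, Apex→Route 2, Larkspur→Route 6, Kestrel→Route 7, Brightly→Route 5 = $756k.
Swapping Nimbus↔Harbor (Nimbus→Route 1 $78k, Harbor→Route 2 $110k) loses 48.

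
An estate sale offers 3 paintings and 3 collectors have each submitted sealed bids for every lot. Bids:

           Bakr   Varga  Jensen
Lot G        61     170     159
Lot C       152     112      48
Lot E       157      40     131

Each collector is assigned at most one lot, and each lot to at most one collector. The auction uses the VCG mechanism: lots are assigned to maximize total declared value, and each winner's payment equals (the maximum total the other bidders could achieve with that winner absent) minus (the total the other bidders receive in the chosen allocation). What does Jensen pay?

Efficient allocation: Bakr→Lot C ($152), Varga→Lot G ($170), Jensen→Lot E ($131); total welfare W = $453.
Jensen receives Lot E at value $131, so the others get W − 131 = $322.
Without Jensen: best allocation of the remaining 2 bidders over all 3 lots is Bakr→Lot E ($157), Varga→Lot G ($170), total $327.
VCG payment = (others' best without Jensen) − (others' welfare with Jensen) = 327 − 322 = $5.

Jensen pays $5.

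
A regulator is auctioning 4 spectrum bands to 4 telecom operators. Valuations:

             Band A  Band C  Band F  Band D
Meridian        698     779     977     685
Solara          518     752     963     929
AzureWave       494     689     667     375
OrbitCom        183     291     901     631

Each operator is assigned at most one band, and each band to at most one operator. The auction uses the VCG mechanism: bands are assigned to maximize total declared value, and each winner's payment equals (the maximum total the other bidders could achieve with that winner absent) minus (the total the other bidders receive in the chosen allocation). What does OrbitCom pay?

Efficient allocation: Meridian→Band A ($698M), Solara→Band D ($929M), AzureWave→Band C ($689M), OrbitCom→Band F ($901M); total welfare W = $3217M.
OrbitCom receives Band F at value $901M, so the others get W − 901 = $2316M.
Without OrbitCom: best allocation of the remaining 3 bidders over all 4 bands is Meridian→Band F ($977M), Solara→Band D ($929M), AzureWave→Band C ($689M), total $2595M.
VCG payment = (others' best without OrbitCom) − (others' welfare with OrbitCom) = 2595 − 2316 = $279M.

OrbitCom pays $279M.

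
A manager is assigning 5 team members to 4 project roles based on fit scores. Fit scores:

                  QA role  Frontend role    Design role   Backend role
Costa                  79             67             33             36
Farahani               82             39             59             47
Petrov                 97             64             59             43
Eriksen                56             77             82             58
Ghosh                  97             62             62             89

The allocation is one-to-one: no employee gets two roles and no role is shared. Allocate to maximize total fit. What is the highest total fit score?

This is a one-to-one assignment (maximum-weight bipartite matching).
Optimal: Petrov→QA role (97 pts), Costa→Frontend role (67 pts), Eriksen→Design role (82 pts), Ghosh→Backend role (89 pts) — total 97+67+82+89 = 335 pts.
Column-greedy (each role in turn goes to its best remaining employee) gives 283 pts, worse by 52.
Every other assignment is strictly worse.

Max total: 335 pts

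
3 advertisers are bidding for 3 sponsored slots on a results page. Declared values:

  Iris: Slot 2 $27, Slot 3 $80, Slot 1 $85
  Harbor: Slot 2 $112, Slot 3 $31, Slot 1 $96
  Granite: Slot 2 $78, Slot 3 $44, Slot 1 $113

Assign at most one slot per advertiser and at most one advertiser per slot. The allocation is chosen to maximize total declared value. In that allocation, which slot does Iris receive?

Optimal: Iris→Slot 3 ($80), Harbor→Slot 2 ($112), Granite→Slot 1 ($113) — total 80+112+113 = $305.
Row-greedy (each advertiser in turn takes its best remaining slot) gives $241, worse by 64.
Next-best assignment: Iris→Slot 3, Harbor→Slot 1, Granite→Slot 2 = $254.
No other one-to-one assignment exceeds $305.
Iris's own top slot is Slot 1 ($85), but forcing Iris→Slot 1 and reassigning the rest optimally gives only $241 — worse by 64.

Iris receives Slot 3.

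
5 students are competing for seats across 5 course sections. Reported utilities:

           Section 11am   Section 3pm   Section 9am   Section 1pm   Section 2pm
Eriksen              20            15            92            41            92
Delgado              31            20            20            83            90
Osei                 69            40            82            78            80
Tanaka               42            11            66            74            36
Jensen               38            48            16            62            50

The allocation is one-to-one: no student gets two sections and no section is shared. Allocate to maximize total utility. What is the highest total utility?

Maximum total: 373 points

This is the linear assignment problem.
Optimal: Eriksen→Section 9am (92 points), Delgado→Section 2pm (90 points), Osei→Section 11am (69 points), Tanaka→Section 1pm (74 points), Jensen→Section 3pm (48 points) — total 92+90+69+74+48 = 373 points.
No other one-to-one assignment exceeds 373 points.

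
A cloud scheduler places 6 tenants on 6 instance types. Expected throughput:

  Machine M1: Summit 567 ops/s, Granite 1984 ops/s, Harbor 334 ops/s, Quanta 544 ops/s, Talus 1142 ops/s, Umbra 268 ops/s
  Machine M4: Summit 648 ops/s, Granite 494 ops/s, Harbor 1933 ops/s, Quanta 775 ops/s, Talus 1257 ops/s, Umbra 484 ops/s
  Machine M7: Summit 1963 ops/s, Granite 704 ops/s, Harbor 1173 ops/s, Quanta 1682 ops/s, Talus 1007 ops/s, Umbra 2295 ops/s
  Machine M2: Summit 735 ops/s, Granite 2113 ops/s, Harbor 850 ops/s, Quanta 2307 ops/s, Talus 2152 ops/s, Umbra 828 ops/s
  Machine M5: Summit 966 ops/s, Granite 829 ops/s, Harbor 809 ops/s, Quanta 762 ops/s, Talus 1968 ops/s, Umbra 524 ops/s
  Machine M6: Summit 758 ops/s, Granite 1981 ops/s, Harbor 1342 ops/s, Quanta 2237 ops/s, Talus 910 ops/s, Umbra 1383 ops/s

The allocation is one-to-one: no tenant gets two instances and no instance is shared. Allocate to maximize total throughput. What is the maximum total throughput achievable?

Optimal: Summit→Machine M5 (966 ops/s), Granite→Machine M1 (1984 ops/s), Harbor→Machine M4 (1933 ops/s), Quanta→Machine M6 (2237 ops/s), Talus→Machine M2 (2152 ops/s), Umbra→Machine M7 (2295 ops/s) — total 966+1984+1933+2237+2152+2295 = 11567 ops/s.
Column-greedy (each instance in turn goes to its best remaining tenant) gives 11245 ops/s, worse by 322.

Maximum total: 11567 ops/s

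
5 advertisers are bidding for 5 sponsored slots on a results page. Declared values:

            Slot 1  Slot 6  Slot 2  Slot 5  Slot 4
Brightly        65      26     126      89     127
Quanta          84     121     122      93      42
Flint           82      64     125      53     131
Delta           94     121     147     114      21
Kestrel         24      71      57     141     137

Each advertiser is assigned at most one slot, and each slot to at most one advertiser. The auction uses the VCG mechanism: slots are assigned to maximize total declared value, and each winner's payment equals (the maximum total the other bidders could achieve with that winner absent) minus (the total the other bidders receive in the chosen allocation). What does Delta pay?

Delta pays $48.

Efficient allocation: Brightly→Slot 4 ($127), Quanta→Slot 6 ($121), Flint→Slot 1 ($82), Delta→Slot 2 ($147), Kestrel→Slot 5 ($141); total welfare W = $618.
Delta receives Slot 2 at value $147, so the others get W − 147 = $471.
Without Delta: best allocation of the remaining 4 bidders over all 5 slots is Brightly→Slot 2 ($126), Quanta→Slot 6 ($121), Flint→Slot 4 ($131), Kestrel→Slot 5 ($141), total $519.
VCG payment = (others' best without Delta) − (others' welfare with Delta) = 519 − 471 = $48.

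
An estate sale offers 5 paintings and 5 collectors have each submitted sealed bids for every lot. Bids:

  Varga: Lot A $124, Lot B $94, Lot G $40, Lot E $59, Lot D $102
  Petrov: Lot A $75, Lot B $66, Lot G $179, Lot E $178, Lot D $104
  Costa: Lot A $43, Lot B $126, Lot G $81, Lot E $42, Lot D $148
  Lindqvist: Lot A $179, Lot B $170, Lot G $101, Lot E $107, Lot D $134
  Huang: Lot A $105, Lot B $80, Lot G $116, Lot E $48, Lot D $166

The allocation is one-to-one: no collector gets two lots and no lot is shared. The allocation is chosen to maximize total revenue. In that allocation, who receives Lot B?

Optimal: Varga→Lot A ($124), Petrov→Lot E ($178), Costa→Lot D ($148), Lindqvist→Lot B ($170), Huang→Lot G ($116) — total 124+178+148+170+116 = $736.
Max-entry greedy (repeatedly take the single best remaining cell) gives $709, worse by 27.
Next-best assignment: Varga→Lot A, Petrov→Lot E, Costa→Lot G, Lindqvist→Lot B, Huang→Lot D = $719.
Lindqvist's own top lot is Lot A ($179), but forcing Lindqvist→Lot A and reassigning the rest optimally gives only $715 — worse by 21.

Lindqvist receives Lot B.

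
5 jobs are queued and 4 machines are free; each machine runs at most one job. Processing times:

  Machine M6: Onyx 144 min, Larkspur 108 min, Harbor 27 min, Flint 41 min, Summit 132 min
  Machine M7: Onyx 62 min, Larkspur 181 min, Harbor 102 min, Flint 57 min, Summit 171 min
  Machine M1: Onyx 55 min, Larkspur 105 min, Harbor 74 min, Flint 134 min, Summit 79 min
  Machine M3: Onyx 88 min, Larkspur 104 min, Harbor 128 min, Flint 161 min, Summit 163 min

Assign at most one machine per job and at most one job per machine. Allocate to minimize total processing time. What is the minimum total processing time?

Minimum total: 243 min

Optimal: Harbor→Machine M6 (27 min), Flint→Machine M7 (57 min), Onyx→Machine M1 (55 min), Larkspur→Machine M3 (104 min) — total 27+57+55+104 = 243 min.
Next-best assignment: Harbor→Machine M6, Flint→Machine M7, Summit→Machine M1, Onyx→Machine M3 = 251 min.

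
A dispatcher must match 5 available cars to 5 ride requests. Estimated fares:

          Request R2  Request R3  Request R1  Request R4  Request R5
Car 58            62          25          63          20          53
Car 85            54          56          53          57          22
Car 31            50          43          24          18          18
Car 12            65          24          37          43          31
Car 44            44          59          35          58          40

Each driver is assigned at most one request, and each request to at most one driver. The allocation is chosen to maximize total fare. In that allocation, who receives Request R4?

Car 44 receives Request R4.

Treat this as an assignment problem: match each driver to one request.
Optimal: Car 58→Request R5 ($53), Car 85→Request R1 ($53), Car 31→Request R3 ($43), Car 12→Request R2 ($65), Car 44→Request R4 ($58) — total 53+53+43+65+58 = $272.
Row-greedy (each driver in turn takes its best remaining request) gives $260, worse by 12.
Car 44's own top request is Request R3 ($59), but forcing Car 44→Request R3 and reassigning the rest optimally gives only $262 — worse by 10.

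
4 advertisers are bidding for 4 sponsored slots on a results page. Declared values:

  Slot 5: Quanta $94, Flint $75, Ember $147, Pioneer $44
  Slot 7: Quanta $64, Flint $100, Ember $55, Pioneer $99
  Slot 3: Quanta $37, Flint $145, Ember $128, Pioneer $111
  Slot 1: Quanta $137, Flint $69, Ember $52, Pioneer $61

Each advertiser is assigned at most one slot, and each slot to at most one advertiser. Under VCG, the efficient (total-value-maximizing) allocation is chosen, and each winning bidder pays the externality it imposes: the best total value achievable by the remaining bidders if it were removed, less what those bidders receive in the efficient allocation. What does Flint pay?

Flint pays $12.

Efficient allocation: Quanta→Slot 1 ($137), Flint→Slot 3 ($145), Ember→Slot 5 ($147), Pioneer→Slot 7 ($99); total welfare W = $528.
Flint receives Slot 3 at value $145, so the others get W − 145 = $383.
Without Flint: best allocation of the remaining 3 bidders over all 4 slots is Quanta→Slot 1 ($137), Ember→Slot 5 ($147), Pioneer→Slot 3 ($111), total $395.
VCG payment = (others' best without Flint) − (others' welfare with Flint) = 395 − 383 = $12.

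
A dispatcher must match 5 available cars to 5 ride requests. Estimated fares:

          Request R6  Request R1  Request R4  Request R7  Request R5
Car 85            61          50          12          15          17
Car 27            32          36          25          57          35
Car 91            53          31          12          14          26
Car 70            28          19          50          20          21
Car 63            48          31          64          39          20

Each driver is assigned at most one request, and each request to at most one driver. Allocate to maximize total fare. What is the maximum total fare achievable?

Optimal: Car 85→Request R1 ($50), Car 27→Request R7 ($57), Car 91→Request R6 ($53), Car 70→Request R5 ($21), Car 63→Request R4 ($64) — total 50+57+53+21+64 = $245.
Swapping Car 27↔Car 85 (Car 27→Request R1 $36, Car 85→Request R7 $15) loses 56.

Maximum total: $245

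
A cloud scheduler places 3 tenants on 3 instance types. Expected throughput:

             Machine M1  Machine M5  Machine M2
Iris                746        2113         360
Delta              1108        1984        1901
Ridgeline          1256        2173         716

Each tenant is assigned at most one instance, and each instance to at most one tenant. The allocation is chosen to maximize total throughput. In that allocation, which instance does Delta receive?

Optimal: Iris→Machine M5 (2113 ops/s), Delta→Machine M2 (1901 ops/s), Ridgeline→Machine M1 (1256 ops/s) — total 2113+1901+1256 = 5270 ops/s.
Swapping Iris↔Delta (Iris→Machine M2 360 ops/s, Delta→Machine M5 1984 ops/s) loses 1670.
Checked against all permutations: 5270 ops/s is optimal.
Delta's own top instance is Machine M5 (1984 ops/s), but forcing Delta→Machine M5 and reassigning the rest optimally gives only 3600 ops/s — worse by 1670.

Delta receives Machine M2.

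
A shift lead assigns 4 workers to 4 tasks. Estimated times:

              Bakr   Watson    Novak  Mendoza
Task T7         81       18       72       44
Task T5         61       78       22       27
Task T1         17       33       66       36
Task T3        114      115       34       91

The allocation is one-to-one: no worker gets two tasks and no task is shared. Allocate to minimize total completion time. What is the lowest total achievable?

Optimal: Bakr→Task T1 (17 min), Watson→Task T7 (18 min), Novak→Task T3 (34 min), Mendoza→Task T5 (27 min) — total 17+18+34+27 = 96 min.
Column-greedy (each task in turn goes to its cheapest remaining worker) gives 148 min, worse by 52.
Swapping Watson↔Mendoza (Watson→Task T5 78 min, Mendoza→Task T7 44 min) adds 77.

Min total: 96 min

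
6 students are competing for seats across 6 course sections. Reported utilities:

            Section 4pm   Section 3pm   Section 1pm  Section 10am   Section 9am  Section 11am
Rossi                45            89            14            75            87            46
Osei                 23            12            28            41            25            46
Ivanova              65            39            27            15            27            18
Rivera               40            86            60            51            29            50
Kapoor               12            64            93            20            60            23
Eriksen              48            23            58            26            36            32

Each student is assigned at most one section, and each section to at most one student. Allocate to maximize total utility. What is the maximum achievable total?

Optimal: Rossi→Section 9am (87 points), Osei→Section 10am (41 points), Ivanova→Section 4pm (65 points), Rivera→Section 3pm (86 points), Kapoor→Section 1pm (93 points), Eriksen→Section 11am (32 points) — total 87+41+65+86+93+32 = 404 points.
Max-entry greedy (repeatedly take the single best remaining cell) gives 380 points, worse by 24.

Max total: 404 points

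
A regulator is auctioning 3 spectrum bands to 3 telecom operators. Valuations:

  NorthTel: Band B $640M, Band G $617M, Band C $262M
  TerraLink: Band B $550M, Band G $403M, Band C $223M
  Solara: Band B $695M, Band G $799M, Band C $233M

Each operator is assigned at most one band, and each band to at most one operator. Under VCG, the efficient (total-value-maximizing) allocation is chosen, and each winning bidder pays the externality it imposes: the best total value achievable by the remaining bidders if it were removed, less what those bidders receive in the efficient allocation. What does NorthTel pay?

NorthTel pays $327M.

Efficient allocation: NorthTel→Band B ($640M), TerraLink→Band C ($223M), Solara→Band G ($799M); total welfare W = $1662M.
NorthTel receives Band B at value $640M, so the others get W − 640 = $1022M.
Without NorthTel: best allocation of the remaining 2 bidders over all 3 bands is TerraLink→Band B ($550M), Solara→Band G ($799M), total $1349M.
VCG payment = (others' best without NorthTel) − (others' welfare with NorthTel) = 1349 − 1022 = $327M.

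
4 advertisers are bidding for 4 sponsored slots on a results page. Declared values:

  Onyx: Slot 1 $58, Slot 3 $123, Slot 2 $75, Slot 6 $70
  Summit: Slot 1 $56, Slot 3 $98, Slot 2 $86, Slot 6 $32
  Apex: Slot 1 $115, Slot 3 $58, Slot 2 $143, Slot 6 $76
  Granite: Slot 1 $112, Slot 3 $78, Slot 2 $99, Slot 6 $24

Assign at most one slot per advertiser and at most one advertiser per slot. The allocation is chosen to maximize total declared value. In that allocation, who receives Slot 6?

Onyx receives Slot 6.

Optimal: Onyx→Slot 6 ($70), Summit→Slot 3 ($98), Apex→Slot 2 ($143), Granite→Slot 1 ($112) — total 70+98+143+112 = $423.
Max-entry greedy (repeatedly take the single best remaining cell) gives $410, worse by 13.
Checked against all permutations: $423 is optimal.
Onyx's own top slot is Slot 3 ($123), but forcing Onyx→Slot 3 and reassigning the rest optimally gives only $410 — worse by 13.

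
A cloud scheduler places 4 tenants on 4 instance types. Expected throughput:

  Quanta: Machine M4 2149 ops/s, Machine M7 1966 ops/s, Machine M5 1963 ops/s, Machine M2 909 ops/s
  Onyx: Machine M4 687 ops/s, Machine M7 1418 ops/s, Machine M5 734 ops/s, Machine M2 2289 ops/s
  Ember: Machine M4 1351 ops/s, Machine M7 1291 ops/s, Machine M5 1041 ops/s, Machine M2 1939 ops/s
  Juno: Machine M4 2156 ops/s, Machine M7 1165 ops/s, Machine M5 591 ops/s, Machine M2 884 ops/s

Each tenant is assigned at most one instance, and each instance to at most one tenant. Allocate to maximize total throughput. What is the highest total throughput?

Max total: 7699 ops/s

This is a one-to-one assignment (maximum-weight bipartite matching).
Optimal: Quanta→Machine M5 (1963 ops/s), Onyx→Machine M2 (2289 ops/s), Ember→Machine M7 (1291 ops/s), Juno→Machine M4 (2156 ops/s) — total 1963+2289+1291+2156 = 7699 ops/s.
No other one-to-one assignment exceeds 7699 ops/s.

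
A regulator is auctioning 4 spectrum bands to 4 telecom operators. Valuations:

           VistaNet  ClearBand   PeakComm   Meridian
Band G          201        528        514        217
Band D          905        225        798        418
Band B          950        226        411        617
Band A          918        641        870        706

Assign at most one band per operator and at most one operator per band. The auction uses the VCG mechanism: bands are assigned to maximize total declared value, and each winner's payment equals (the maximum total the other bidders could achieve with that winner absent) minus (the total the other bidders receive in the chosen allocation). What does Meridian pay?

Meridian pays $113M.

Efficient allocation: VistaNet→Band B ($950M), ClearBand→Band G ($528M), PeakComm→Band D ($798M), Meridian→Band A ($706M); total welfare W = $2982M.
Meridian receives Band A at value $706M, so the others get W − 706 = $2276M.
Without Meridian: best allocation of the remaining 3 bidders over all 4 bands is VistaNet→Band B ($950M), ClearBand→Band A ($641M), PeakComm→Band D ($798M), total $2389M.
VCG payment = (others' best without Meridian) − (others' welfare with Meridian) = 2389 − 2276 = $113M.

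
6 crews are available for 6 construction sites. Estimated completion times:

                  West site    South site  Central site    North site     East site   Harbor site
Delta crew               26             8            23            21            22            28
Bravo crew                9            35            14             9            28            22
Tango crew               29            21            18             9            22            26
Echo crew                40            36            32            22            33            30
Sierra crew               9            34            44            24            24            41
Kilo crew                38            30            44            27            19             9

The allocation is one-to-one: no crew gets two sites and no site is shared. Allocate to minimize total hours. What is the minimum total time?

Minimum total: 82 hours

Treat this as an assignment problem: match each crew to one site.
Optimal: Delta crew→South site (8 hours), Bravo crew→Central site (14 hours), Tango crew→North site (9 hours), Echo crew→East site (33 hours), Sierra crew→West site (9 hours), Kilo crew→Harbor site (9 hours) — total 8+14+9+33+9+9 = 82 hours.
Column-greedy (each site in turn goes to its cheapest remaining crew) gives 117 hours, worse by 35.
Next-best assignment: Delta crew→South site, Bravo crew→Central site, Tango crew→East site, Echo crew→North site, Sierra crew→West site, Kilo crew→Harbor site = 84 hours.
Swapping Echo crew↔Delta crew (Echo crew→South site 36 hours, Delta crew→East site 22 hours) adds 17.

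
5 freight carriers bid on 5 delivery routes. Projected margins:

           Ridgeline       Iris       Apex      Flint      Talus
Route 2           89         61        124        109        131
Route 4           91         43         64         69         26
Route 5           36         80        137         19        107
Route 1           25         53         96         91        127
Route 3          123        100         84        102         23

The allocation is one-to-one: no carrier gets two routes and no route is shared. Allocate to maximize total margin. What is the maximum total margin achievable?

Max total: $564k

Optimal: Ridgeline→Route 4 ($91k), Iris→Route 3 ($100k), Apex→Route 5 ($137k), Flint→Route 2 ($109k), Talus→Route 1 ($127k) — total 91+100+137+109+127 = $564k.
Max-entry greedy (repeatedly take the single best remaining cell) gives $525k, worse by 39.
Next-best assignment: Ridgeline→Route 4, Iris→Route 3, Apex→Route 5, Flint→Route 1, Talus→Route 2 = $550k.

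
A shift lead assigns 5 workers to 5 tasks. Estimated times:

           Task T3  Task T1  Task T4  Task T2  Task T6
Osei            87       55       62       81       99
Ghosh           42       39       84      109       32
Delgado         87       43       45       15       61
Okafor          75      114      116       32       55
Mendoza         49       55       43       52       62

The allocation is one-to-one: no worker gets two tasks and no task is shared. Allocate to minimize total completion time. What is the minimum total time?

Min total: 210 min

This is the linear assignment problem.
Optimal: Osei→Task T1 (55 min), Ghosh→Task T3 (42 min), Delgado→Task T2 (15 min), Okafor→Task T6 (55 min), Mendoza→Task T4 (43 min) — total 55+42+15+55+43 = 210 min.
Row-greedy (each worker in turn takes its cheapest remaining task) gives 220 min, worse by 10.
Next-best assignment: Osei→Task T1, Ghosh→Task T6, Delgado→Task T4, Okafor→Task T2, Mendoza→Task T3 = 213 min.
Swapping Delgado↔Osei (Delgado→Task T1 43 min, Osei→Task T2 81 min) adds 54.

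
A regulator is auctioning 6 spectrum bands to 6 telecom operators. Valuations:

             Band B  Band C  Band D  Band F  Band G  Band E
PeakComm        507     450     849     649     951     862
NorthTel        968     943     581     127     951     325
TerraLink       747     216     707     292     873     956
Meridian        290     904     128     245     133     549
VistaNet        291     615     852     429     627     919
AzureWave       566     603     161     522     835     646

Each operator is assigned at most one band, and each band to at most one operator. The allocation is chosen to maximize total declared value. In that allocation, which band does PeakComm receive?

PeakComm receives Band F.

Optimal: PeakComm→Band F ($649M), NorthTel→Band B ($968M), TerraLink→Band E ($956M), Meridian→Band C ($904M), VistaNet→Band D ($852M), AzureWave→Band G ($835M) — total 649+968+956+904+852+835 = $5164M.
Column-greedy (each band in turn goes to its best remaining operator) gives $4892M, worse by 272.
Swapping AzureWave↔Meridian (AzureWave→Band C $603M, Meridian→Band G $133M) loses 1003.
PeakComm's own top band is Band G ($951M), but forcing PeakComm→Band G and reassigning the rest optimally gives only $5153M — worse by 11.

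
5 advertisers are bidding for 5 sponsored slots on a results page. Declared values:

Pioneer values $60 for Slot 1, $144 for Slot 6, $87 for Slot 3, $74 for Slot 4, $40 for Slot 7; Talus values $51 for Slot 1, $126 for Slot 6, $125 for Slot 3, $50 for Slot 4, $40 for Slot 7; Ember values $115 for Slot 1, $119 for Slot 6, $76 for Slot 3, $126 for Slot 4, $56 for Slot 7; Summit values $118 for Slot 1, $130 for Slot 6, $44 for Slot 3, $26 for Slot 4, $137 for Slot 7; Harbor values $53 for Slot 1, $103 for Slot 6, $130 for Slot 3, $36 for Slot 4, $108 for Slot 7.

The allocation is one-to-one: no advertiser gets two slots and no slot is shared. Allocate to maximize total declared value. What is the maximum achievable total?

Maximum total: $621

Treat this as an assignment problem: match each advertiser to one slot.
Optimal: Pioneer→Slot 6 ($144), Talus→Slot 3 ($125), Ember→Slot 4 ($126), Summit→Slot 1 ($118), Harbor→Slot 7 ($108) — total 144+125+126+118+108 = $621.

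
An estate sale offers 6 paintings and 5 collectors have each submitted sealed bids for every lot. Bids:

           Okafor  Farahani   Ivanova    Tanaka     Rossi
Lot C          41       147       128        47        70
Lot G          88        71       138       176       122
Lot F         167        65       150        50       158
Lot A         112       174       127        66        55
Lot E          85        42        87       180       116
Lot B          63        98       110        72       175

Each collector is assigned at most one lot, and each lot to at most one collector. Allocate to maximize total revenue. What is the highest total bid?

Optimal: Okafor→Lot F ($167), Farahani→Lot A ($174), Ivanova→Lot G ($138), Tanaka→Lot E ($180), Rossi→Lot B ($175) — total 167+174+138+180+175 = $834.
Column-greedy (each lot in turn goes to its best remaining collector) gives $733, worse by 101.
Next-best assignment: Okafor→Lot F, Farahani→Lot A, Ivanova→Lot C, Tanaka→Lot E, Rossi→Lot B = $824.
Every other assignment is strictly worse.

Maximum total: $834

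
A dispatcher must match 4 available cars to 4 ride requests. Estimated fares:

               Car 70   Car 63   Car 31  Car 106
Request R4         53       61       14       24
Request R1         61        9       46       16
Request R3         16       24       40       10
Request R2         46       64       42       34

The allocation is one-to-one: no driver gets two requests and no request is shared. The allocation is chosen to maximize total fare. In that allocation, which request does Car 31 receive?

Car 31 receives Request R3.

This is the linear assignment problem.
Optimal: Car 70→Request R1 ($61), Car 63→Request R4 ($61), Car 31→Request R3 ($40), Car 106→Request R2 ($34) — total 61+61+40+34 = $196.
Row-greedy (each driver in turn takes its best remaining request) gives $189, worse by 7.
Swapping Car 106↔Car 63 (Car 106→Request R4 $24, Car 63→Request R2 $64) loses 7.
Car 31's own top request is Request R1 ($46), but forcing Car 31→Request R1 and reassigning the rest optimally gives only $173 — worse by 23.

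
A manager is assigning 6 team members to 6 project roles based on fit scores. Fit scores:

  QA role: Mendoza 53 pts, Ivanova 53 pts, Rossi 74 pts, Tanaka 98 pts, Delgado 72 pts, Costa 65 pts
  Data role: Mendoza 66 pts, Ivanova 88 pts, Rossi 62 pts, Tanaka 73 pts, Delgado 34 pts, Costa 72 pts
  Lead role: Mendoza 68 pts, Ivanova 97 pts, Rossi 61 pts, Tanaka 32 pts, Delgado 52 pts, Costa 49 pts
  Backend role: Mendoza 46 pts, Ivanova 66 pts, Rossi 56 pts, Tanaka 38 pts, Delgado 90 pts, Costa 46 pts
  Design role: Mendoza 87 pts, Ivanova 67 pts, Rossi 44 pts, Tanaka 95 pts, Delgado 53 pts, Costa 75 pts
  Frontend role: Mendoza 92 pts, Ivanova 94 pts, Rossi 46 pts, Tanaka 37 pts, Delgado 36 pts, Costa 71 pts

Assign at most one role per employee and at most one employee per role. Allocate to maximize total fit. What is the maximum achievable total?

Optimal: Mendoza→Frontend role (92 pts), Ivanova→Lead role (97 pts), Rossi→QA role (74 pts), Tanaka→Design role (95 pts), Delgado→Backend role (90 pts), Costa→Data role (72 pts) — total 92+97+74+95+90+72 = 520 pts.
Column-greedy (each role in turn goes to its best remaining employee) gives 465 pts, worse by 55.
Swapping Delgado↔Rossi (Delgado→QA role 72 pts, Rossi→Backend role 56 pts) loses 36.
Every other assignment is strictly worse.

Max total: 520 pts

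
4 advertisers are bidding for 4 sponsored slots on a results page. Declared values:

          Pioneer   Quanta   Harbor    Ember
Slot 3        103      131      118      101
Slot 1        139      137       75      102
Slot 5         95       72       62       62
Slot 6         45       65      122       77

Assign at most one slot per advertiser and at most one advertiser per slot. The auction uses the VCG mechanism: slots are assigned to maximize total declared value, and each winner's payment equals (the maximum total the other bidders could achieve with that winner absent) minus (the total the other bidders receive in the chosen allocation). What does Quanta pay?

Efficient allocation: Pioneer→Slot 5 ($95), Quanta→Slot 1 ($137), Harbor→Slot 6 ($122), Ember→Slot 3 ($101); total welfare W = $455.
Quanta receives Slot 1 at value $137, so the others get W − 137 = $318.
Without Quanta: best allocation of the remaining 3 bidders over all 4 slots is Pioneer→Slot 1 ($139), Harbor→Slot 6 ($122), Ember→Slot 3 ($101), total $362.
VCG payment = (others' best without Quanta) − (others' welfare with Quanta) = 362 − 318 = $44.

Quanta pays $44.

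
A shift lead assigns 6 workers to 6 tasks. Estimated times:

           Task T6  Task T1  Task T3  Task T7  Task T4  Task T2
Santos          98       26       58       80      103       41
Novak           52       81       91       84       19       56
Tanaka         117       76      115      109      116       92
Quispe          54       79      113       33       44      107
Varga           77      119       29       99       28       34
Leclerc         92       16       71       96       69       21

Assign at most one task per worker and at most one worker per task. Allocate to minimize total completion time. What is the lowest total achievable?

Treat this as an assignment problem: match each worker to one task.
Optimal: Santos→Task T1 (26 min), Novak→Task T4 (19 min), Tanaka→Task T6 (117 min), Quispe→Task T7 (33 min), Varga→Task T3 (29 min), Leclerc→Task T2 (21 min) — total 26+19+117+33+29+21 = 245 min.
Next-best assignment: Santos→Task T2, Novak→Task T4, Tanaka→Task T6, Quispe→Task T7, Varga→Task T3, Leclerc→Task T1 = 255 min.
No other one-to-one assignment undercuts 245 min.

Minimum total: 245 min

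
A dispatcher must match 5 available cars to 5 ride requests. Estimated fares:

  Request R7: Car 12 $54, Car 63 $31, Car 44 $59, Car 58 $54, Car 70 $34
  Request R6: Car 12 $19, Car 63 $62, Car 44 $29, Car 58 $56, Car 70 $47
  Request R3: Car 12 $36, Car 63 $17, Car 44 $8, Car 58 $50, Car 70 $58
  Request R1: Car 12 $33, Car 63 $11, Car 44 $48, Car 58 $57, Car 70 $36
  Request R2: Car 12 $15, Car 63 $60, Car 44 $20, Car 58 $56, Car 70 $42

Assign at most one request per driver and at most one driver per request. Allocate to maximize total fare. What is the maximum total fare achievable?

Maximum total: $278

Optimal: Car 12→Request R7 ($54), Car 63→Request R6 ($62), Car 44→Request R1 ($48), Car 58→Request R2 ($56), Car 70→Request R3 ($58) — total 54+62+48+56+58 = $278.
Max-entry greedy (repeatedly take the single best remaining cell) gives $251, worse by 27.
Swapping Car 58↔Car 44 (Car 58→Request R1 $57, Car 44→Request R2 $20) loses 27.
Every other assignment is strictly worse.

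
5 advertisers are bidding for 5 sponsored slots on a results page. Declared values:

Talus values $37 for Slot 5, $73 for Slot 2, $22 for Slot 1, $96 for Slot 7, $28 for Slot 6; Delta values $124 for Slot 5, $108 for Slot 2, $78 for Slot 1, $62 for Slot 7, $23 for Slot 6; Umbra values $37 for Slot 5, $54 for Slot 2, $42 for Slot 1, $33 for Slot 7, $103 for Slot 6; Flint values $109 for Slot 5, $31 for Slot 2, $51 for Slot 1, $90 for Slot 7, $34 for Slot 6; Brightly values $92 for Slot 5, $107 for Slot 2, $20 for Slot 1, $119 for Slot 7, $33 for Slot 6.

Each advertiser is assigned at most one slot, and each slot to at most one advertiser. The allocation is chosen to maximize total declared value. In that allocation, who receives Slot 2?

Brightly receives Slot 2.

Optimal: Talus→Slot 7 ($96), Delta→Slot 1 ($78), Umbra→Slot 6 ($103), Flint→Slot 5 ($109), Brightly→Slot 2 ($107) — total 96+78+103+109+107 = $493.
Row-greedy (each advertiser in turn takes its best remaining slot) gives $481, worse by 12.
Next-best assignment: Talus→Slot 2, Delta→Slot 1, Umbra→Slot 6, Flint→Slot 5, Brightly→Slot 7 = $482.
Swapping Umbra↔Talus (Umbra→Slot 7 $33, Talus→Slot 6 $28) loses 138.
Brightly's own top slot is Slot 7 ($119), but forcing Brightly→Slot 7 and reassigning the rest optimally gives only $482 — worse by 11.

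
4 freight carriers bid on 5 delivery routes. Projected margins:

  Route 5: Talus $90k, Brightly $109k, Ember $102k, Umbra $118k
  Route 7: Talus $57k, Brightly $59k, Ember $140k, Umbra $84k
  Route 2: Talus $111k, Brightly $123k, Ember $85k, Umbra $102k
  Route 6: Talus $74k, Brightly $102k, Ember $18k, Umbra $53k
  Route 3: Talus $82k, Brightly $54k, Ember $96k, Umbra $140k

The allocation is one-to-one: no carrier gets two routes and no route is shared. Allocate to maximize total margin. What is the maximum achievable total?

Optimal: Talus→Route 2 ($111k), Brightly→Route 5 ($109k), Ember→Route 7 ($140k), Umbra→Route 3 ($140k) — total 111+109+140+140 = $500k.
Column-greedy (each route in turn goes to its best remaining carrier) gives $455k, worse by 45.
Next-best assignment: Talus→Route 5, Brightly→Route 2, Ember→Route 7, Umbra→Route 3 = $493k.
No other one-to-one assignment exceeds $500k.

Max total: $500k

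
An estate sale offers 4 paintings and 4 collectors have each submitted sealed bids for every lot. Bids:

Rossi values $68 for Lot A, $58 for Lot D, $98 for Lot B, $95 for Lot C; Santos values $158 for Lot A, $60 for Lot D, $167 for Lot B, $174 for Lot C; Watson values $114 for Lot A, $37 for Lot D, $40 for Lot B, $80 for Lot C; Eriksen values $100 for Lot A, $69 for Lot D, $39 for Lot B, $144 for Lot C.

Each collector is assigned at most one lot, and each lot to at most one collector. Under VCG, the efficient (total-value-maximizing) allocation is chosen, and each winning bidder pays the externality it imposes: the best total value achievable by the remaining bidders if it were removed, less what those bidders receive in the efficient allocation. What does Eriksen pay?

Efficient allocation: Rossi→Lot D ($58), Santos→Lot B ($167), Watson→Lot A ($114), Eriksen→Lot C ($144); total welfare W = $483.
Eriksen receives Lot C at value $144, so the others get W − 144 = $339.
Without Eriksen: best allocation of the remaining 3 bidders over all 4 lots is Rossi→Lot B ($98), Santos→Lot C ($174), Watson→Lot A ($114), total $386.
VCG payment = (others' best without Eriksen) − (others' welfare with Eriksen) = 386 − 339 = $47.

Eriksen pays $47.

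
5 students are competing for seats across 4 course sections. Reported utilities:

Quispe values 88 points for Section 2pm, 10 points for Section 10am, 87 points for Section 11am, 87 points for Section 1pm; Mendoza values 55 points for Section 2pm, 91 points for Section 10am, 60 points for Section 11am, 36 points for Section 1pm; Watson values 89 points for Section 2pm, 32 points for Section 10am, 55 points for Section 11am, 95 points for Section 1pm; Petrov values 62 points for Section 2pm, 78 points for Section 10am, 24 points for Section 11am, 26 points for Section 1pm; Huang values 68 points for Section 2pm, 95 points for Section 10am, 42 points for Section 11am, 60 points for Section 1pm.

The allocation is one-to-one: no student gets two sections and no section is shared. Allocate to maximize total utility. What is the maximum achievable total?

Max total: 341 points

This is a one-to-one assignment (maximum-weight bipartite matching).
Optimal: Huang→Section 2pm (68 points), Mendoza→Section 10am (91 points), Quispe→Section 11am (87 points), Watson→Section 1pm (95 points) — total 68+91+87+95 = 341 points.
Column-greedy (each section in turn goes to its best remaining student) gives 307 points, worse by 34.
Checked against all permutations: 341 points is optimal.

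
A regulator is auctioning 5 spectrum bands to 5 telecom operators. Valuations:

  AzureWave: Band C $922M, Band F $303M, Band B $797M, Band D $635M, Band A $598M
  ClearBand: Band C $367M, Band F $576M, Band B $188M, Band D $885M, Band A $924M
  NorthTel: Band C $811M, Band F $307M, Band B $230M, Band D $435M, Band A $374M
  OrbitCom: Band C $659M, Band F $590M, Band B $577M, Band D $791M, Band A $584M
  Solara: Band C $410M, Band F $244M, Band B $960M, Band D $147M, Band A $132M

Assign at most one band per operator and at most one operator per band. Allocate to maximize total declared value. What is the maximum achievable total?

Max total: $3920M

Optimal: AzureWave→Band D ($635M), ClearBand→Band A ($924M), NorthTel→Band C ($811M), OrbitCom→Band F ($590M), Solara→Band B ($960M) — total 635+924+811+590+960 = $3920M.
Column-greedy (each band in turn goes to its best remaining operator) gives $3731M, worse by 189.
Next-best assignment: AzureWave→Band C, ClearBand→Band A, NorthTel→Band F, OrbitCom→Band D, Solara→Band B = $3904M.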